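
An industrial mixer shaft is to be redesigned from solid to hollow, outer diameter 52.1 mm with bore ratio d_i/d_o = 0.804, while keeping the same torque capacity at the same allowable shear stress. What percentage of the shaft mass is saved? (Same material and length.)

49.3 %

Equal τ_max and T ⇒ the solid shaft needs d_s³ = d_o³(1−k⁴), so d_s = 52.1·(1−0.804⁴)^(1/3) = 43.50 mm.
Area ratio A_h/A_s = d_o²(1−k²)/d_s² = (1−k²)/(1−k⁴)^(2/3) = 0.5072.
Mass saving = 1 − 0.5072 = 49.3 %.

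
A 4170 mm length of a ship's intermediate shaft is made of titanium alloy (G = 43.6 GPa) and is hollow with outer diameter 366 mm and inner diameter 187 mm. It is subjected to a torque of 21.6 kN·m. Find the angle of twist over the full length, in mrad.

J = π(d_o⁴ − d_i⁴)/32 = π(0.366⁴ − 0.187⁴)/32 = 1.642×10^-3 m⁴.
θ = T·L/(G·J) = 21600 × 4.17 / (43.6×10⁹ × 1.642×10^-3) = 1.258×10^-3 rad.

1.26 mrad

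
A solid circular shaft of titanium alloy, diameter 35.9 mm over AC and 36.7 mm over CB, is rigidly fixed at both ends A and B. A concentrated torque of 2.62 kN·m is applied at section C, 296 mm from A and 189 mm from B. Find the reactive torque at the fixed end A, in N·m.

Compatibility: T_A·a/J_AC = T_B·b/J_CB with T_A + T_B = T₀.
J_AC = 1.63×10^-7 m⁴, J_CB = 1.78×10^-7 m⁴, so T_A = T₀·(J_AC/a)/((J_AC/a)+(J_CB/b)) = 966.6 N·m, T_B = 1653 N·m.

967 N·m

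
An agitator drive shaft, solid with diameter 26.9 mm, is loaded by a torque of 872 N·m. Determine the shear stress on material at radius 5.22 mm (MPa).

J = πd⁴/32 = π(0.0269)⁴/32 = 5.141×10^-8 m⁴.
Shear stress varies linearly with radius: τ = T·r/J = 872.0 × 0.00522 / 5.141×10^-8 = 8.855×10^7 Pa.

88.5 MPa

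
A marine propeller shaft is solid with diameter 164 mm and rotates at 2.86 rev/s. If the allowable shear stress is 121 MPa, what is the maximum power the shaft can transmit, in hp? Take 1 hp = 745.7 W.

J = πd⁴/32 = π(0.164)⁴/32 = 7.102×10^-5 m⁴.
T_max = τ_allow·J/r = 1.21×10^8 × 7.102×10^-5 / 0.0820 = 104800 N·m.
ω = 2π·2.86 = 17.97 rad/s, so P_max = T_max·ω = 1.883×10^6 W.

2530 hp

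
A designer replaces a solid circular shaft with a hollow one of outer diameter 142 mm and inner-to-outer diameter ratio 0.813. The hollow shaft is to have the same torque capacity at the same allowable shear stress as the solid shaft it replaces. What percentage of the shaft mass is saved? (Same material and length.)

Equal τ_max and T ⇒ the solid shaft needs d_s³ = d_o³(1−k⁴), so d_s = 142·(1−0.813⁴)^(1/3) = 117.3 mm.
Area ratio A_h/A_s = d_o²(1−k²)/d_s² = (1−k²)/(1−k⁴)^(2/3) = 0.4972.
Mass saving = 1 − 0.4972 = 50.3 %.

50.3 %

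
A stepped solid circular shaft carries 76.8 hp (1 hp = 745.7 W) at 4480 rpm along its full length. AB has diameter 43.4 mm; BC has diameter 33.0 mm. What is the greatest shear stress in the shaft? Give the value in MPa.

17.3 MPa

ω = 2π·4480/60 = 469.1 rad/s, so T = P/ω = 76.8×745.7 / 469.1 = 122.1 N·m.
Under the same torque, τ_max = 16T/(πd³) is largest where d is smallest — segment BC (d = 33.0 mm).
τ_max = 16·122.1/(π·(0.0330)³) = 1.730×10^7 Pa.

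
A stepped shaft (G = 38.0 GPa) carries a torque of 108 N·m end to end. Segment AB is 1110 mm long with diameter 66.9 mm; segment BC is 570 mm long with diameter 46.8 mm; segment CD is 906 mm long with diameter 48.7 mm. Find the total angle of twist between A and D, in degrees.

0.556°

J_AB = π(0.0669)⁴/32 = 1.97×10^-6 m⁴; J_BC = π(0.0468)⁴/32 = 4.71×10^-7 m⁴; J_CD = π(0.0487)⁴/32 = 5.52×10^-7 m⁴.
θ = (T/G)·Σ L_i/J_i = (108.0/38.0×10⁹)·(1.11/1.97×10^-6 + 0.570/4.71×10^-7 + 0.906/5.52×10^-7) = 9.707×10^-3 rad.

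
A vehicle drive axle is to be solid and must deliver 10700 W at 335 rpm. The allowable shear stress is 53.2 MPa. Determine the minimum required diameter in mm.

30.8 mm

ω = 2π·335/60 = 35.08 rad/s, so T = P/ω = 10700 / 35.08 = 305.0 N·m.
For a solid shaft τ_max = 16T/(πd³), so d = (16T/(π τ_allow))^(1/3) = (16·305.0/(π·5.32×10^7))^(1/3) = 0.03079 m.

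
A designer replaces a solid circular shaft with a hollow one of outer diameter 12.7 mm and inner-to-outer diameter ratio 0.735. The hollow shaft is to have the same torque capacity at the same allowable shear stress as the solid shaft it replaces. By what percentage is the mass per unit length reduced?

42.1 %

Equal τ_max and T ⇒ the solid shaft needs d_s³ = d_o³(1−k⁴), so d_s = 12.7·(1−0.735⁴)^(1/3) = 11.32 mm.
Area ratio A_h/A_s = d_o²(1−k²)/d_s² = (1−k²)/(1−k⁴)^(2/3) = 0.5787.
Mass saving = 1 − 0.5787 = 42.1 %.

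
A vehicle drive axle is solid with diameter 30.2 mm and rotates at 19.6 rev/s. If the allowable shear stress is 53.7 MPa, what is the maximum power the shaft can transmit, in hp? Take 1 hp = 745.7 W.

J = πd⁴/32 = π(0.0302)⁴/32 = 8.166×10^-8 m⁴.
T_max = τ_allow·J/r = 5.37×10^7 × 8.166×10^-8 / 0.0151 = 290.4 N·m.
ω = 2π·19.6 = 123.2 rad/s, so P_max = T_max·ω = 3.577×10^4 W.

48.0 hp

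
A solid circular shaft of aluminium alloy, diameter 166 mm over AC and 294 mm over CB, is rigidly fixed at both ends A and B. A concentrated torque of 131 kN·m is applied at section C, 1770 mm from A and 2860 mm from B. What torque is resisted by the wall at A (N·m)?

18500 N·m

Compatibility: T_A·a/J_AC = T_B·b/J_CB with T_A + T_B = T₀.
J_AC = 7.45×10^-5 m⁴, J_CB = 7.33×10^-4 m⁴, so T_A = T₀·(J_AC/a)/((J_AC/a)+(J_CB/b)) = 18480 N·m, T_B = 112500 N·m.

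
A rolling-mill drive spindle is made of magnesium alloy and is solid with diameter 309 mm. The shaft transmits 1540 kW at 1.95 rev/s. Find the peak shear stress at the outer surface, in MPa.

ω = 2π·1.95 = 12.25 rad/s, so T = P/ω = 1540×10³ / 12.25 = 125700 N·m.
J = πd⁴/32 = π(0.309)⁴/32 = 8.950×10^-4 m⁴.
τ_max = T·r/J = 125700 × 0.154 / 8.950×10^-4 = 2.170×10^7 Pa.

21.7 MPa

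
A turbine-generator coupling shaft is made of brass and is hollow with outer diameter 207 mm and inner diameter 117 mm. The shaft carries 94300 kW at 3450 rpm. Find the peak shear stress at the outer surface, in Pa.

1.67e8 Pa

ω = 2π·3450/60 = 361.3 rad/s, so T = P/ω = 94300×10³ / 361.3 = 261000 N·m.
J = π(d_o⁴ − d_i⁴)/32 = π(0.207⁴ − 0.117⁴)/32 = 1.619×10^-4 m⁴.
τ_max = T·r/J = 261000 × 0.103 / 1.619×10^-4 = 1.669×10^8 Pa.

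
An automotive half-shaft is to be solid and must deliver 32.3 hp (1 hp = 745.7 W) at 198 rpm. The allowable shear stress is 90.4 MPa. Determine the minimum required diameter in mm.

40.3 mm

ω = 2π·198/60 = 20.73 rad/s, so T = P/ω = 32.3×745.7 / 20.73 = 1162 N·m.
For a solid shaft τ_max = 16T/(πd³), so d = (16T/(π τ_allow))^(1/3) = (16·1162/(π·9.04×10^7))^(1/3) = 0.04030 m.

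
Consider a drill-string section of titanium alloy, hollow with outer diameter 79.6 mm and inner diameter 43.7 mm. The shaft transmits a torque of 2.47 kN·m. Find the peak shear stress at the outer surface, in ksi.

3.98 ksi

J = π(d_o⁴ − d_i⁴)/32 = π(0.0796⁴ − 0.0437⁴)/32 = 3.583×10^-6 m⁴.
τ_max = T·r/J = 2470 × 0.0398 / 3.583×10^-6 = 2.743×10^7 Pa.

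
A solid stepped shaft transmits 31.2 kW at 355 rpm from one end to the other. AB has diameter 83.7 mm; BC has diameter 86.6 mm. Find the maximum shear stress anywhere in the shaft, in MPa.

7.29 MPa

ω = 2π·355/60 = 37.18 rad/s, so T = P/ω = 31.2×10³ / 37.18 = 839.3 N·m.
Under the same torque, τ_max = 16T/(πd³) is largest where d is smallest — segment AB (d = 83.7 mm).
τ_max = 16·839.3/(π·(0.0837)³) = 7.289×10^6 Pa.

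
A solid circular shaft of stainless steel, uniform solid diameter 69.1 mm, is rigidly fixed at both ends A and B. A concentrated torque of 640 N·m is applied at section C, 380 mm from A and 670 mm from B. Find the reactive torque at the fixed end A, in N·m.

408 N·m

With uniform GJ and both ends fixed, compatibility θ_AC = θ_CB gives T_A·a = T_B·b, together with T_A + T_B = T₀.
T_A = T₀·b/(a+b) = 640.0·670/1050 = 408.4 N·m; T_B = 231.6 N·m.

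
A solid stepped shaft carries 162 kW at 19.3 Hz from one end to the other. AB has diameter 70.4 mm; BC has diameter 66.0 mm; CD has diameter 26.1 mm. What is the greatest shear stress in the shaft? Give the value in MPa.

383 MPa

ω = 2π·19.3 = 121.3 rad/s, so T = P/ω = 162×10³ / 121.3 = 1336 N·m.
Under the same torque, τ_max = 16T/(πd³) is largest where d is smallest — segment CD (d = 26.1 mm).
τ_max = 16·1336/(π·(0.0261)³) = 3.827×10^8 Pa.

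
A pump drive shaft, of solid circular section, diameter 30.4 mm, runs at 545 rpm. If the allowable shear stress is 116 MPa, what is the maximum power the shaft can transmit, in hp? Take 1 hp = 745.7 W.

J = πd⁴/32 = π(0.0304)⁴/32 = 8.385×10^-8 m⁴.
T_max = τ_allow·J/r = 1.16×10^8 × 8.385×10^-8 / 0.0152 = 639.9 N·m.
ω = 2π·545/60 = 57.07 rad/s, so P_max = T_max·ω = 3.652×10^4 W.

49.0 hp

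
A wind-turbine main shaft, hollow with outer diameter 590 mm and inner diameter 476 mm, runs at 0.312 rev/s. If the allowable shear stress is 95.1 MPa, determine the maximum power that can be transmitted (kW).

J = π(d_o⁴ − d_i⁴)/32 = π(0.590⁴ − 0.476⁴)/32 = 6.856×10^-3 m⁴.
T_max = τ_allow·J/r = 9.51×10^7 × 6.856×10^-3 / 0.295 = 2.210e6 N·m.
ω = 2π·0.312 = 1.960 rad/s, so P_max = T_max·ω = 4.333×10^6 W.

4330 kW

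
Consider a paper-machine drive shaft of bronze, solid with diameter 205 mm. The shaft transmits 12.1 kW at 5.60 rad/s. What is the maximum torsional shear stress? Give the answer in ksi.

ω = 5.60 rad/s, so T = P/ω = 12.1×10³ / 5.600 = 2161 N·m.
J = πd⁴/32 = π(0.205)⁴/32 = 1.734×10^-4 m⁴.
τ_max = T·r/J = 2161 × 0.102 / 1.734×10^-4 = 1.277×10^6 Pa.

0.185 ksi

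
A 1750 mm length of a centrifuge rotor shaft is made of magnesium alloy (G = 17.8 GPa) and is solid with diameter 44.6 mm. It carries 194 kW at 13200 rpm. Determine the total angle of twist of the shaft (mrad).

35.5 mrad

ω = 2π·13200/60 = 1382 rad/s, so T = P/ω = 194×10³ / 1382 = 140.3 N·m.
J = πd⁴/32 = π(0.0446)⁴/32 = 3.885×10^-7 m⁴.
θ = T·L/(G·J) = 140.3 × 1.75 / (17.8×10⁹ × 3.885×10^-7) = 0.03552 rad.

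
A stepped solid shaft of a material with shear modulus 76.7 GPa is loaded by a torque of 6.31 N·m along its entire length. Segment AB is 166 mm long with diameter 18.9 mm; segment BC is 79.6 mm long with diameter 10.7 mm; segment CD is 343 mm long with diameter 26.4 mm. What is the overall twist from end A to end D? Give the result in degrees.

J_AB = π(0.0189)⁴/32 = 1.25×10^-8 m⁴; J_BC = π(0.0107)⁴/32 = 1.29×10^-9 m⁴; J_CD = π(0.0264)⁴/32 = 4.77×10^-8 m⁴.
θ = (T/G)·Σ L_i/J_i = (6.310/76.7×10⁹)·(0.166/1.25×10^-8 + 0.0796/1.29×10^-9 + 0.343/4.77×10^-8) = 6.771×10^-3 rad.

0.388°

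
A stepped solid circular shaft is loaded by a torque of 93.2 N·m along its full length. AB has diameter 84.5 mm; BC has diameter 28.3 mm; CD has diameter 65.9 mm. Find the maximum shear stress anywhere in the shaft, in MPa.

20.9 MPa

Under the same torque, τ_max = 16T/(πd³) is largest where d is smallest — segment BC (d = 28.3 mm).
τ_max = 16·93.20/(π·(0.0283)³) = 2.094×10^7 Pa.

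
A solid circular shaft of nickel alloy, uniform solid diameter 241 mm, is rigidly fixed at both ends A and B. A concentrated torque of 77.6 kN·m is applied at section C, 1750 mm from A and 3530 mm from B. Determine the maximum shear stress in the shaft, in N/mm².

18.9 N/mm²

With uniform GJ and both ends fixed, compatibility θ_AC = θ_CB gives T_A·a = T_B·b, together with T_A + T_B = T₀.
T_A = T₀·b/(a+b) = 77600·3530/5280 = 51880 N·m; T_B = 25720 N·m.
τ in each portion: τ_AC = 1.89×10^7 Pa, τ_CB = 9.36×10^6 Pa; maximum is in AC.
τ_max = T_AC·r/J = 51880·0.120/3.31×10^-4 = 1.888×10^7 Pa.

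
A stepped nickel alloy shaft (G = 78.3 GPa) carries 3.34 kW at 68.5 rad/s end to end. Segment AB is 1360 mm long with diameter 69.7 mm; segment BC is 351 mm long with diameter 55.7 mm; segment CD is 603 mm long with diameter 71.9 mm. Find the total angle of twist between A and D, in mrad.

ω = 68.5 rad/s, so T = P/ω = 3.34×10³ / 68.50 = 48.76 N·m.
J_AB = π(0.0697)⁴/32 = 2.32×10^-6 m⁴; J_BC = π(0.0557)⁴/32 = 9.45×10^-7 m⁴; J_CD = π(0.0719)⁴/32 = 2.62×10^-6 m⁴.
θ = (T/G)·Σ L_i/J_i = (48.76/78.3×10⁹)·(1.36/2.32×10^-6 + 0.351/9.45×10^-7 + 0.603/2.62×10^-6) = 7.399×10^-4 rad.

0.740 mrad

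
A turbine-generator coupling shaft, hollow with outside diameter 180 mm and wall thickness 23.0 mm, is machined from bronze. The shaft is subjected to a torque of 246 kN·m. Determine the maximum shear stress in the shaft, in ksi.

J = π(d_o⁴ − d_i⁴)/32 = π(0.180⁴ − 0.134⁴)/32 = 7.141×10^-5 m⁴.
τ_max = T·r/J = 246000 × 0.0900 / 7.141×10^-5 = 3.101×10^8 Pa.

45.0 ksi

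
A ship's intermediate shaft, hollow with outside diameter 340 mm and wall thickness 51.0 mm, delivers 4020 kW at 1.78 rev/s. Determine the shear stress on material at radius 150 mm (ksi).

7.84 ksi

ω = 2π·1.78 = 11.18 rad/s, so T = P/ω = 4020×10³ / 11.18 = 359400 N·m.
J = π(d_o⁴ − d_i⁴)/32 = π(0.340⁴ − 0.238⁴)/32 = 9.969×10^-4 m⁴.
Shear stress varies linearly with radius: τ = T·r/J = 359400 × 0.150 / 9.969×10^-4 = 5.408×10^7 Pa.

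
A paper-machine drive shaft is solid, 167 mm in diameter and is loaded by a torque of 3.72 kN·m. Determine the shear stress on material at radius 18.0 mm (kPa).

J = πd⁴/32 = π(0.167)⁴/32 = 7.636×10^-5 m⁴.
Shear stress varies linearly with radius: τ = T·r/J = 3720 × 0.0180 / 7.636×10^-5 = 8.769×10^5 Pa.

877 kPa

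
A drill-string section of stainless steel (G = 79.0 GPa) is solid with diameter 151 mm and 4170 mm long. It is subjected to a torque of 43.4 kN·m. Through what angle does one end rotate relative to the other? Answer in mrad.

44.9 mrad

J = πd⁴/32 = π(0.151)⁴/32 = 5.104×10^-5 m⁴.
θ = T·L/(G·J) = 43400 × 4.17 / (79.0×10⁹ × 5.104×10^-5) = 0.04488 rad.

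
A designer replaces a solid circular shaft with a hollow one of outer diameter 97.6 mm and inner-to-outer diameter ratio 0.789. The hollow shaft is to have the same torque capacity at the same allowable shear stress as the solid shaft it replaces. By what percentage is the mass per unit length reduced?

Equal τ_max and T ⇒ the solid shaft needs d_s³ = d_o³(1−k⁴), so d_s = 97.6·(1−0.789⁴)^(1/3) = 82.89 mm.
Area ratio A_h/A_s = d_o²(1−k²)/d_s² = (1−k²)/(1−k⁴)^(2/3) = 0.5234.
Mass saving = 1 − 0.5234 = 47.7 %.

47.7 %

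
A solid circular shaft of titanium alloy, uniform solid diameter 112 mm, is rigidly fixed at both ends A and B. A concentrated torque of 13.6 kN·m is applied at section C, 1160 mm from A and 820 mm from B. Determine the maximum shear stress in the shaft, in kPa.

28900 kPa

With uniform GJ and both ends fixed, compatibility θ_AC = θ_CB gives T_A·a = T_B·b, together with T_A + T_B = T₀.
T_A = T₀·b/(a+b) = 13600·820/1980 = 5632 N·m; T_B = 7968 N·m.
τ in each portion: τ_AC = 2.04×10^7 Pa, τ_CB = 2.89×10^7 Pa; maximum is in CB.
τ_max = T_CB·r/J = 7968·0.0560/1.54×10^-5 = 2.888×10^7 Pa.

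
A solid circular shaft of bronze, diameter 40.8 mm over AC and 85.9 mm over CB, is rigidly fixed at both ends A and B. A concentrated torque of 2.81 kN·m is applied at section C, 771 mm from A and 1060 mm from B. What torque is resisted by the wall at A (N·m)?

Compatibility: T_A·a/J_AC = T_B·b/J_CB with T_A + T_B = T₀.
J_AC = 2.72×10^-7 m⁴, J_CB = 5.35×10^-6 m⁴, so T_A = T₀·(J_AC/a)/((J_AC/a)+(J_CB/b)) = 183.8 N·m, T_B = 2626 N·m.

184 N·m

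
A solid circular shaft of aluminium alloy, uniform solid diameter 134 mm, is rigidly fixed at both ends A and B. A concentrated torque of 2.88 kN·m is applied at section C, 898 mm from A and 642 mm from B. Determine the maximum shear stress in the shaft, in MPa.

With uniform GJ and both ends fixed, compatibility θ_AC = θ_CB gives T_A·a = T_B·b, together with T_A + T_B = T₀.
T_A = T₀·b/(a+b) = 2880·642/1540 = 1201 N·m; T_B = 1679 N·m.
τ in each portion: τ_AC = 2.54×10^6 Pa, τ_CB = 3.55×10^6 Pa; maximum is in CB.
τ_max = T_CB·r/J = 1679·0.0670/3.17×10^-5 = 3.555×10^6 Pa.

3.55 MPa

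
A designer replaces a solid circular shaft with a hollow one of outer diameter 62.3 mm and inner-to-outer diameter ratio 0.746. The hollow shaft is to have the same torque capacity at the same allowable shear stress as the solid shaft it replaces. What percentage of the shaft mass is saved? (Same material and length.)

43.2 %

Equal τ_max and T ⇒ the solid shaft needs d_s³ = d_o³(1−k⁴), so d_s = 62.3·(1−0.746⁴)^(1/3) = 55.06 mm.
Area ratio A_h/A_s = d_o²(1−k²)/d_s² = (1−k²)/(1−k⁴)^(2/3) = 0.5678.
Mass saving = 1 − 0.5678 = 43.2 %.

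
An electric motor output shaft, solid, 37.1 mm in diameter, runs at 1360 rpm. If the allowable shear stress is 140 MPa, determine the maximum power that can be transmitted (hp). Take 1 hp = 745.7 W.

J = πd⁴/32 = π(0.0371)⁴/32 = 1.860×10^-7 m⁴.
T_max = τ_allow·J/r = 1.40×10^8 × 1.860×10^-7 / 0.0186 = 1404 N·m.
ω = 2π·1360/60 = 142.4 rad/s, so P_max = T_max·ω = 1.999×10^5 W.

268 hp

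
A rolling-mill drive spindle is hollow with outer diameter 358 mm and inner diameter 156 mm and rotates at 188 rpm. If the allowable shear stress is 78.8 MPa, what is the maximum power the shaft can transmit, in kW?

13500 kW

J = π(d_o⁴ − d_i⁴)/32 = π(0.358⁴ − 0.156⁴)/32 = 1.554×10^-3 m⁴.
T_max = τ_allow·J/r = 7.88×10^7 × 1.554×10^-3 / 0.179 = 684300 N·m.
ω = 2π·188/60 = 19.69 rad/s, so P_max = T_max·ω = 1.347×10^7 W.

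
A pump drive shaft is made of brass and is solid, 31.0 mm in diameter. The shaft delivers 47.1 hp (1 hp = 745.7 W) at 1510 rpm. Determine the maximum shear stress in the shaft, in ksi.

ω = 2π·1510/60 = 158.1 rad/s, so T = P/ω = 47.1×745.7 / 158.1 = 222.1 N·m.
J = πd⁴/32 = π(0.0310)⁴/32 = 9.067×10^-8 m⁴.
τ_max = T·r/J = 222.1 × 0.0155 / 9.067×10^-8 = 3.797×10^7 Pa.

5.51 ksi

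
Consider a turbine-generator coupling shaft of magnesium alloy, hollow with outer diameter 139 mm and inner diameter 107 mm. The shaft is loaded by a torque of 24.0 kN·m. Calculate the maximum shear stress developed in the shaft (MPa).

J = π(d_o⁴ − d_i⁴)/32 = π(0.139⁴ − 0.107⁴)/32 = 2.378×10^-5 m⁴.
τ_max = T·r/J = 24000 × 0.0695 / 2.378×10^-5 = 7.014×10^7 Pa.

70.1 MPa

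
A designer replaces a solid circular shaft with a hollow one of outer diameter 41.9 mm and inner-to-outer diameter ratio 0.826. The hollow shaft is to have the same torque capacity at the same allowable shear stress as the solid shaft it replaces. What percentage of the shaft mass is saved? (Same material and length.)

Equal τ_max and T ⇒ the solid shaft needs d_s³ = d_o³(1−k⁴), so d_s = 41.9·(1−0.826⁴)^(1/3) = 34.00 mm.
Area ratio A_h/A_s = d_o²(1−k²)/d_s² = (1−k²)/(1−k⁴)^(2/3) = 0.4824.
Mass saving = 1 − 0.4824 = 51.8 %.

51.8 %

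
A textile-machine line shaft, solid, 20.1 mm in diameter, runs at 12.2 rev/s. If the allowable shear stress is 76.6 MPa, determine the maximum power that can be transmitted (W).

J = πd⁴/32 = π(0.0201)⁴/32 = 1.602×10^-8 m⁴.
T_max = τ_allow·J/r = 7.66×10^7 × 1.602×10^-8 / 0.0100 = 122.1 N·m.
ω = 2π·12.2 = 76.65 rad/s, so P_max = T_max·ω = 9362 W.

9360 W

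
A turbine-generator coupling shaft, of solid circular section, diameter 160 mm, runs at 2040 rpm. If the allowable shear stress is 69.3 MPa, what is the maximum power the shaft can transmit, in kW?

J = πd⁴/32 = π(0.160)⁴/32 = 6.434×10^-5 m⁴.
T_max = τ_allow·J/r = 6.93×10^7 × 6.434×10^-5 / 0.0800 = 55730 N·m.
ω = 2π·2040/60 = 213.6 rad/s, so P_max = T_max·ω = 1.191×10^7 W.

11900 kW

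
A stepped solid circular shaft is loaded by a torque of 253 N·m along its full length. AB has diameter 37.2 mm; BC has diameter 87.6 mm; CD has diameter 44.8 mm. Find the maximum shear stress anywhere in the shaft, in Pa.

Under the same torque, τ_max = 16T/(πd³) is largest where d is smallest — segment AB (d = 37.2 mm).
τ_max = 16·253.0/(π·(0.0372)³) = 2.503×10^7 Pa.

2.50e7 Pa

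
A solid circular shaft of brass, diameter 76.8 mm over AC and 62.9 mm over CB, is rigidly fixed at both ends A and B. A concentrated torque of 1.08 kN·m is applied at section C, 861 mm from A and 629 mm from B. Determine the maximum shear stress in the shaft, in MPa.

8.42 MPa

Compatibility: T_A·a/J_AC = T_B·b/J_CB with T_A + T_B = T₀.
J_AC = 3.42×10^-6 m⁴, J_CB = 1.54×10^-6 m⁴, so T_A = T₀·(J_AC/a)/((J_AC/a)+(J_CB/b)) = 668.4 N·m, T_B = 411.6 N·m.
τ in each portion: τ_AC = 7.51×10^6 Pa, τ_CB = 8.42×10^6 Pa; maximum is in CB.
τ_max = T_CB·r/J = 411.6·0.0314/1.54×10^-6 = 8.424×10^6 Pa.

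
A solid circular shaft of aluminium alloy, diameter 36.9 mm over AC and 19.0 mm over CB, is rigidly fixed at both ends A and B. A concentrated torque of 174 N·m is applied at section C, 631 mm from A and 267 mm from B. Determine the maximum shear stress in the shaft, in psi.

2670 psi

Compatibility: T_A·a/J_AC = T_B·b/J_CB with T_A + T_B = T₀.
J_AC = 1.82×10^-7 m⁴, J_CB = 1.28×10^-8 m⁴, so T_A = T₀·(J_AC/a)/((J_AC/a)+(J_CB/b)) = 149.2 N·m, T_B = 24.79 N·m.
τ in each portion: τ_AC = 1.51×10^7 Pa, τ_CB = 1.84×10^7 Pa; maximum is in CB.
τ_max = T_CB·r/J = 24.79·0.00950/1.28×10^-8 = 1.841×10^7 Pa.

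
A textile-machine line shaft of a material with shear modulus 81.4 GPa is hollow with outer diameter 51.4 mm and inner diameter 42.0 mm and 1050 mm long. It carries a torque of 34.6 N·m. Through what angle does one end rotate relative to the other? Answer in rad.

0.00118 rad

J = π(d_o⁴ − d_i⁴)/32 = π(0.0514⁴ − 0.0420⁴)/32 = 3.798×10^-7 m⁴.
θ = T·L/(G·J) = 34.60 × 1.05 / (81.4×10⁹ × 3.798×10^-7) = 1.175×10^-3 rad.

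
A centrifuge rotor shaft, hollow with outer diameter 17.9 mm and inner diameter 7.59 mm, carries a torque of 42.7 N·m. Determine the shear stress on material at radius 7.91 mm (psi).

5020 psi

J = π(d_o⁴ − d_i⁴)/32 = π(0.0179⁴ − 0.00759⁴)/32 = 9.753×10^-9 m⁴.
Shear stress varies linearly with radius: τ = T·r/J = 42.70 × 0.00791 / 9.753×10^-9 = 3.463×10^7 Pa.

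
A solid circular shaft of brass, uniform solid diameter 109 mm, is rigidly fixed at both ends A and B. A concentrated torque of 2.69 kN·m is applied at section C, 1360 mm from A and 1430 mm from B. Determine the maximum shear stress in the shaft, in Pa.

With uniform GJ and both ends fixed, compatibility θ_AC = θ_CB gives T_A·a = T_B·b, together with T_A + T_B = T₀.
T_A = T₀·b/(a+b) = 2690·1430/2790 = 1379 N·m; T_B = 1311 N·m.
τ in each portion: τ_AC = 5.42×10^6 Pa, τ_CB = 5.16×10^6 Pa; maximum is in AC.
τ_max = T_AC·r/J = 1379·0.0545/1.39×10^-5 = 5.422×10^6 Pa.

5.42e6 Pa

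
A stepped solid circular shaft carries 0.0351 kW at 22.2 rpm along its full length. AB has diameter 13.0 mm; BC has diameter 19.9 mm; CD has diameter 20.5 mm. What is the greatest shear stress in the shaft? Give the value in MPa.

35.0 MPa

ω = 2π·22.2/60 = 2.325 rad/s, so T = P/ω = 0.0351×10³ / 2.325 = 15.10 N·m.
Under the same torque, τ_max = 16T/(πd³) is largest where d is smallest — segment AB (d = 13.0 mm).
τ_max = 16·15.10/(π·(0.0130)³) = 3.500×10^7 Pa.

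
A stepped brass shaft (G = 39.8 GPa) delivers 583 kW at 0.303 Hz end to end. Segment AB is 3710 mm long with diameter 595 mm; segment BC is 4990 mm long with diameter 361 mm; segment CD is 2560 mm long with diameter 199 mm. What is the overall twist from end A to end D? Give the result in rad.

ω = 2π·0.303 = 1.904 rad/s, so T = P/ω = 583×10³ / 1.904 = 306200 N·m.
J_AB = π(0.595)⁴/32 = 0.0123 m⁴; J_BC = π(0.361)⁴/32 = 1.67×10^-3 m⁴; J_CD = π(0.199)⁴/32 = 1.54×10^-4 m⁴.
θ = (T/G)·Σ L_i/J_i = (306200/39.8×10⁹)·(3.71/0.0123 + 4.99/1.67×10^-3 + 2.56/1.54×10^-4) = 0.1533 rad.

0.153 rad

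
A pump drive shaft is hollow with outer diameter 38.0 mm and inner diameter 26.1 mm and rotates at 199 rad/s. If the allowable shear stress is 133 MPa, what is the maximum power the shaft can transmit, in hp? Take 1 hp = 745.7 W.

J = π(d_o⁴ − d_i⁴)/32 = π(0.0380⁴ − 0.0261⁴)/32 = 1.592×10^-7 m⁴.
T_max = τ_allow·J/r = 1.33×10^8 × 1.592×10^-7 / 0.0190 = 1114 N·m.
ω = 199 rad/s, so P_max = T_max·ω = 2.217×10^5 W.

297 hp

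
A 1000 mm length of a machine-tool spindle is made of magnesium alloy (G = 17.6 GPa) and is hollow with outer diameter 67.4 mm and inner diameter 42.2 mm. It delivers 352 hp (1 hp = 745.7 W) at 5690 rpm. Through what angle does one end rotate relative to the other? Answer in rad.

ω = 2π·5690/60 = 595.9 rad/s, so T = P/ω = 352×745.7 / 595.9 = 440.5 N·m.
J = π(d_o⁴ − d_i⁴)/32 = π(0.0674⁴ − 0.0422⁴)/32 = 1.715×10^-6 m⁴.
θ = T·L/(G·J) = 440.5 × 1.00 / (17.6×10⁹ × 1.715×10^-6) = 0.01460 rad.

0.0146 rad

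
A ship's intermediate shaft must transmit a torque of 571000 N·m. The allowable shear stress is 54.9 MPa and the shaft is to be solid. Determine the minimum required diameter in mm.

376 mm

For a solid shaft τ_max = 16T/(πd³), so d = (16T/(π τ_allow))^(1/3) = (16·571000/(π·5.49×10^7))^(1/3) = 0.3756 m.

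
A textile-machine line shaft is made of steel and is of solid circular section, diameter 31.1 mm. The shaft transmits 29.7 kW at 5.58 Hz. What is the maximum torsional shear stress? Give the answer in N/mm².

143 N/mm²

ω = 2π·5.58 = 35.06 rad/s, so T = P/ω = 29.7×10³ / 35.06 = 847.1 N·m.
J = πd⁴/32 = π(0.0311)⁴/32 = 9.184×10^-8 m⁴.
τ_max = T·r/J = 847.1 × 0.0156 / 9.184×10^-8 = 1.434×10^8 Pa.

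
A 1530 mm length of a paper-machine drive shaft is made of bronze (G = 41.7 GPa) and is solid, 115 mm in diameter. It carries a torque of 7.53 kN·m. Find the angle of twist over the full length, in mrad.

J = πd⁴/32 = π(0.115)⁴/32 = 1.717×10^-5 m⁴.
θ = T·L/(G·J) = 7530 × 1.53 / (41.7×10⁹ × 1.717×10^-5) = 0.01609 rad.

16.1 mrad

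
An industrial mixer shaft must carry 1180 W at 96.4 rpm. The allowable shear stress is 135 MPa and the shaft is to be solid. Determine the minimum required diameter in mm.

16.4 mm

ω = 2π·96.4/60 = 10.09 rad/s, so T = P/ω = 1180 / 10.09 = 116.9 N·m.
For a solid shaft τ_max = 16T/(πd³), so d = (16T/(π τ_allow))^(1/3) = (16·116.9/(π·1.35×10^8))^(1/3) = 0.01640 m.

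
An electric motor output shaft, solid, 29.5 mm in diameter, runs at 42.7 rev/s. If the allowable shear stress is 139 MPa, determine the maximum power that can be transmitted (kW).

188 kW

J = πd⁴/32 = π(0.0295)⁴/32 = 7.435×10^-8 m⁴.
T_max = τ_allow·J/r = 1.39×10^8 × 7.435×10^-8 / 0.0147 = 700.7 N·m.
ω = 2π·42.7 = 268.3 rad/s, so P_max = T_max·ω = 1.880×10^5 W.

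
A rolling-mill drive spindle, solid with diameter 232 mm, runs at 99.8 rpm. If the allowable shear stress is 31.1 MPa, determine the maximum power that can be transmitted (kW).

J = πd⁴/32 = π(0.232)⁴/32 = 2.844×10^-4 m⁴.
T_max = τ_allow·J/r = 3.11×10^7 × 2.844×10^-4 / 0.116 = 76250 N·m.
ω = 2π·99.8/60 = 10.45 rad/s, so P_max = T_max·ω = 7.969×10^5 W.

797 kW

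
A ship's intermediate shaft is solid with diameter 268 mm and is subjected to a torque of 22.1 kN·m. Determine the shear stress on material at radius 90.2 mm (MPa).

J = πd⁴/32 = π(0.268)⁴/32 = 5.065×10^-4 m⁴.
Shear stress varies linearly with radius: τ = T·r/J = 22100 × 0.0902 / 5.065×10^-4 = 3.936×10^6 Pa.

3.94 MPa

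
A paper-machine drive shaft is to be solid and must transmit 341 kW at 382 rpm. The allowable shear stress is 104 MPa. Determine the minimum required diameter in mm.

ω = 2π·382/60 = 40.00 rad/s, so T = P/ω = 341×10³ / 40.00 = 8524 N·m.
For a solid shaft τ_max = 16T/(πd³), so d = (16T/(π τ_allow))^(1/3) = (16·8524/(π·1.04×10^8))^(1/3) = 0.07474 m.

74.7 mm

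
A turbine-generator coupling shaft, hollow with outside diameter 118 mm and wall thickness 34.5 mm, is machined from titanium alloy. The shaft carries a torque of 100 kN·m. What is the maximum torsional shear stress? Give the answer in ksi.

46.3 ksi

J = π(d_o⁴ − d_i⁴)/32 = π(0.118⁴ − 0.0490⁴)/32 = 1.847×10^-5 m⁴.
τ_max = T·r/J = 100000 × 0.0590 / 1.847×10^-5 = 3.195×10^8 Pa.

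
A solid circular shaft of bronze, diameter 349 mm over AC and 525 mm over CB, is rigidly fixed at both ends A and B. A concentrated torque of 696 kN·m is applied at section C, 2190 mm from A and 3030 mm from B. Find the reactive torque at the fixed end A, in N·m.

Compatibility: T_A·a/J_AC = T_B·b/J_CB with T_A + T_B = T₀.
J_AC = 1.46×10^-3 m⁴, J_CB = 7.46×10^-3 m⁴, so T_A = T₀·(J_AC/a)/((J_AC/a)+(J_CB/b)) = 148000 N·m, T_B = 548000 N·m.

148000 N·m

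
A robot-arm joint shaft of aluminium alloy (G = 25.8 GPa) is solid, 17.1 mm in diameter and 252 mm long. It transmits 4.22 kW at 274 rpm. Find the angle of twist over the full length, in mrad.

ω = 2π·274/60 = 28.69 rad/s, so T = P/ω = 4.22×10³ / 28.69 = 147.1 N·m.
J = πd⁴/32 = π(0.0171)⁴/32 = 8.394×10^-9 m⁴.
θ = T·L/(G·J) = 147.1 × 0.252 / (25.8×10⁹ × 8.394×10^-9) = 0.1711 rad.

171 mrad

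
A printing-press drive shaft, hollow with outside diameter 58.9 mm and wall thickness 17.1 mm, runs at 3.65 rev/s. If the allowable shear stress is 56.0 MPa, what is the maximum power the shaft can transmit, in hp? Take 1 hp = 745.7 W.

J = π(d_o⁴ − d_i⁴)/32 = π(0.0589⁴ − 0.0247⁴)/32 = 1.145×10^-6 m⁴.
T_max = τ_allow·J/r = 5.60×10^7 × 1.145×10^-6 / 0.0295 = 2177 N·m.
ω = 2π·3.65 = 22.93 rad/s, so P_max = T_max·ω = 4.993×10^4 W.

67.0 hp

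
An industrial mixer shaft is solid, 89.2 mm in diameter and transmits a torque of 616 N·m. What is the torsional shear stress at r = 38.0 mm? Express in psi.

J = πd⁴/32 = π(0.0892)⁴/32 = 6.215×10^-6 m⁴.
Shear stress varies linearly with radius: τ = T·r/J = 616.0 × 0.0380 / 6.215×10^-6 = 3.766×10^6 Pa.

546 psi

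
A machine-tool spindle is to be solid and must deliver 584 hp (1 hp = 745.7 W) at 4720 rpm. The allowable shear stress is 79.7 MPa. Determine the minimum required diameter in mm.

ω = 2π·4720/60 = 494.3 rad/s, so T = P/ω = 584×745.7 / 494.3 = 881.1 N·m.
For a solid shaft τ_max = 16T/(πd³), so d = (16T/(π τ_allow))^(1/3) = (16·881.1/(π·7.97×10^7))^(1/3) = 0.03833 m.

38.3 mm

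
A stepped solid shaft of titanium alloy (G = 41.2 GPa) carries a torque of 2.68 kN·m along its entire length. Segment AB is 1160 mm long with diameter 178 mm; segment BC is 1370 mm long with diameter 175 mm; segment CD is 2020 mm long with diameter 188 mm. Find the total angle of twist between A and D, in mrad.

J_AB = π(0.178)⁴/32 = 9.86×10^-5 m⁴; J_BC = π(0.175)⁴/32 = 9.21×10^-5 m⁴; J_CD = π(0.188)⁴/32 = 1.23×10^-4 m⁴.
θ = (T/G)·Σ L_i/J_i = (2680/41.2×10⁹)·(1.16/9.86×10^-5 + 1.37/9.21×10^-5 + 2.02/1.23×10^-4) = 2.805×10^-3 rad.

2.80 mrad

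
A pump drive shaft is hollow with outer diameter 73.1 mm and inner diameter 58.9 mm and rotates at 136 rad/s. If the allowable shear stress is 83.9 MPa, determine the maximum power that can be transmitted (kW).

J = π(d_o⁴ − d_i⁴)/32 = π(0.0731⁴ − 0.0589⁴)/32 = 1.622×10^-6 m⁴.
T_max = τ_allow·J/r = 8.39×10^7 × 1.622×10^-6 / 0.0365 = 3723 N·m.
ω = 136 rad/s, so P_max = T_max·ω = 5.063×10^5 W.

506 kW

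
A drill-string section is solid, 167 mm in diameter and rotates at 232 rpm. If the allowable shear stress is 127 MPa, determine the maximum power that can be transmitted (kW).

J = πd⁴/32 = π(0.167)⁴/32 = 7.636×10^-5 m⁴.
T_max = τ_allow·J/r = 1.27×10^8 × 7.636×10^-5 / 0.0835 = 116100 N·m.
ω = 2π·232/60 = 24.29 rad/s, so P_max = T_max·ω = 2.822×10^6 W.

2820 kW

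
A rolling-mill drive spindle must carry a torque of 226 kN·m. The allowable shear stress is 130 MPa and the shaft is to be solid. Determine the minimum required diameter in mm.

For a solid shaft τ_max = 16T/(πd³), so d = (16T/(π τ_allow))^(1/3) = (16·226000/(π·1.30×10^8))^(1/3) = 0.2069 m.

207 mm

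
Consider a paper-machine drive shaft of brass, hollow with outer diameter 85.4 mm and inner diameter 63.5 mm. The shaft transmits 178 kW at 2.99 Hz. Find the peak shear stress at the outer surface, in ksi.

16.2 ksi

ω = 2π·2.99 = 18.79 rad/s, so T = P/ω = 178×10³ / 18.79 = 9475 N·m.
J = π(d_o⁴ − d_i⁴)/32 = π(0.0854⁴ − 0.0635⁴)/32 = 3.626×10^-6 m⁴.
τ_max = T·r/J = 9475 × 0.0427 / 3.626×10^-6 = 1.116×10^8 Pa.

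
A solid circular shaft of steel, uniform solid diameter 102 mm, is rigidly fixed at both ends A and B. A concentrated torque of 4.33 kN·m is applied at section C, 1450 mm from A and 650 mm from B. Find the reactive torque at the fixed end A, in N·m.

With uniform GJ and both ends fixed, compatibility θ_AC = θ_CB gives T_A·a = T_B·b, together with T_A + T_B = T₀.
T_A = T₀·b/(a+b) = 4330·650/2100 = 1340 N·m; T_B = 2990 N·m.

1340 N·m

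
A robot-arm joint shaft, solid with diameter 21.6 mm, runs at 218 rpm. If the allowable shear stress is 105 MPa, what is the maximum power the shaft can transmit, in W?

4740 W

J = πd⁴/32 = π(0.0216)⁴/32 = 2.137×10^-8 m⁴.
T_max = τ_allow·J/r = 1.05×10^8 × 2.137×10^-8 / 0.0108 = 207.8 N·m.
ω = 2π·218/60 = 22.83 rad/s, so P_max = T_max·ω = 4743 W.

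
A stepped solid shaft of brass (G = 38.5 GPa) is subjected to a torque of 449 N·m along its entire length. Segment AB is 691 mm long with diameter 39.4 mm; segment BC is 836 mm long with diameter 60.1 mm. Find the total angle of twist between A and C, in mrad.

J_AB = π(0.0394)⁴/32 = 2.37×10^-7 m⁴; J_BC = π(0.0601)⁴/32 = 1.28×10^-6 m⁴.
θ = (T/G)·Σ L_i/J_i = (449.0/38.5×10⁹)·(0.691/2.37×10^-7 + 0.836/1.28×10^-6) = 0.04167 rad.

41.7 mrad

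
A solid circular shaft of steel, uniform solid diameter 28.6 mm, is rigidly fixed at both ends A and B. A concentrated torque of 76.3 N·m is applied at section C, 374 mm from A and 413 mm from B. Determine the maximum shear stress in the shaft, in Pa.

8.72e6 Pa

With uniform GJ and both ends fixed, compatibility θ_AC = θ_CB gives T_A·a = T_B·b, together with T_A + T_B = T₀.
T_A = T₀·b/(a+b) = 76.30·413/787.0 = 40.04 N·m; T_B = 36.26 N·m.
τ in each portion: τ_AC = 8.72×10^6 Pa, τ_CB = 7.89×10^6 Pa; maximum is in AC.
τ_max = T_AC·r/J = 40.04·0.0143/6.57×10^-8 = 8.717×10^6 Pa.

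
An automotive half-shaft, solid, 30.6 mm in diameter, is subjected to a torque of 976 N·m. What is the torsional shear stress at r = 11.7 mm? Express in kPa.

133000 kPa

J = πd⁴/32 = π(0.0306)⁴/32 = 8.608×10^-8 m⁴.
Shear stress varies linearly with radius: τ = T·r/J = 976.0 × 0.0117 / 8.608×10^-8 = 1.327×10^8 Pa.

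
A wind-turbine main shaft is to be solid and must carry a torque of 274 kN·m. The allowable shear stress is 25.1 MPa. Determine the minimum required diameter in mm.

382 mm

For a solid shaft τ_max = 16T/(πd³), so d = (16T/(π τ_allow))^(1/3) = (16·274000/(π·2.51×10^7))^(1/3) = 0.3817 m.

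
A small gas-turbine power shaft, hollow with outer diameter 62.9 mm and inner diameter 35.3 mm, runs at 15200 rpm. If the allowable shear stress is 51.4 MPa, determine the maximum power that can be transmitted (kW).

J = π(d_o⁴ − d_i⁴)/32 = π(0.0629⁴ − 0.0353⁴)/32 = 1.384×10^-6 m⁴.
T_max = τ_allow·J/r = 5.14×10^7 × 1.384×10^-6 / 0.0314 = 2262 N·m.
ω = 2π·15200/60 = 1592 rad/s, so P_max = T_max·ω = 3.601×10^6 W.

3600 kW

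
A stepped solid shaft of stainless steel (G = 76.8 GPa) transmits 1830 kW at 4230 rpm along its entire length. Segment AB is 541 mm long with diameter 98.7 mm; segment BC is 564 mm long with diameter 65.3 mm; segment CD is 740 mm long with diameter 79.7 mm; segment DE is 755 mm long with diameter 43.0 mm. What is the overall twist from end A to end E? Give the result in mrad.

ω = 2π·4230/60 = 443.0 rad/s, so T = P/ω = 1830×10³ / 443.0 = 4131 N·m.
J_AB = π(0.0987)⁴/32 = 9.32×10^-6 m⁴; J_BC = π(0.0653)⁴/32 = 1.79×10^-6 m⁴; J_CD = π(0.0797)⁴/32 = 3.96×10^-6 m⁴; J_DE = π(0.0430)⁴/32 = 3.36×10^-7 m⁴.
θ = (T/G)·Σ L_i/J_i = (4131/76.8×10⁹)·(0.541/9.32×10^-6 + 0.564/1.79×10^-6 + 0.740/3.96×10^-6 + 0.755/3.36×10^-7) = 0.1512 rad.

151 mrad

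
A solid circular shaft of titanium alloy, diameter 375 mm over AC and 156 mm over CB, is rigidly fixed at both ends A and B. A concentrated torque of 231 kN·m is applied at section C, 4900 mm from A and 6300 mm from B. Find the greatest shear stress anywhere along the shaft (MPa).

21.8 MPa

Compatibility: T_A·a/J_AC = T_B·b/J_CB with T_A + T_B = T₀.
J_AC = 1.94×10^-3 m⁴, J_CB = 5.81×10^-5 m⁴, so T_A = T₀·(J_AC/a)/((J_AC/a)+(J_CB/b)) = 225700 N·m, T_B = 5258 N·m.
τ in each portion: τ_AC = 2.18×10^7 Pa, τ_CB = 7.05×10^6 Pa; maximum is in AC.
τ_max = T_AC·r/J = 225700·0.188/1.94×10^-3 = 2.180×10^7 Pa.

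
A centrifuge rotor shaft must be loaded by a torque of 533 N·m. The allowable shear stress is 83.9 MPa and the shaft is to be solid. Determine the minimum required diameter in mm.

For a solid shaft τ_max = 16T/(πd³), so d = (16T/(π τ_allow))^(1/3) = (16·533.0/(π·8.39×10^7))^(1/3) = 0.03186 m.

31.9 mm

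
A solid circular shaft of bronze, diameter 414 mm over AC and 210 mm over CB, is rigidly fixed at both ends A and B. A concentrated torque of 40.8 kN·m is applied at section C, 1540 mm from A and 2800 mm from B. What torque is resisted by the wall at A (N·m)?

39400 N·m

Compatibility: T_A·a/J_AC = T_B·b/J_CB with T_A + T_B = T₀.
J_AC = 2.88×10^-3 m⁴, J_CB = 1.91×10^-4 m⁴, so T_A = T₀·(J_AC/a)/((J_AC/a)+(J_CB/b)) = 39370 N·m, T_B = 1433 N·m.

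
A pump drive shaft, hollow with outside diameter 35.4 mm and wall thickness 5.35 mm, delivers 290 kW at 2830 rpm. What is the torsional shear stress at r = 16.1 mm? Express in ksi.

ω = 2π·2830/60 = 296.4 rad/s, so T = P/ω = 290×10³ / 296.4 = 978.5 N·m.
J = π(d_o⁴ − d_i⁴)/32 = π(0.0354⁴ − 0.0247⁴)/32 = 1.176×10^-7 m⁴.
Shear stress varies linearly with radius: τ = T·r/J = 978.5 × 0.0161 / 1.176×10^-7 = 1.339×10^8 Pa.

19.4 ksi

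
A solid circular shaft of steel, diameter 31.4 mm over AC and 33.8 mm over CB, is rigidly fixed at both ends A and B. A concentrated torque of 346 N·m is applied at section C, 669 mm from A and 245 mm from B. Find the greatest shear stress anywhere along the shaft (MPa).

35.9 MPa

Compatibility: T_A·a/J_AC = T_B·b/J_CB with T_A + T_B = T₀.
J_AC = 9.54×10^-8 m⁴, J_CB = 1.28×10^-7 m⁴, so T_A = T₀·(J_AC/a)/((J_AC/a)+(J_CB/b)) = 74.15 N·m, T_B = 271.8 N·m.
τ in each portion: τ_AC = 1.22×10^7 Pa, τ_CB = 3.59×10^7 Pa; maximum is in CB.
τ_max = T_CB·r/J = 271.8·0.0169/1.28×10^-7 = 3.585×10^7 Pa.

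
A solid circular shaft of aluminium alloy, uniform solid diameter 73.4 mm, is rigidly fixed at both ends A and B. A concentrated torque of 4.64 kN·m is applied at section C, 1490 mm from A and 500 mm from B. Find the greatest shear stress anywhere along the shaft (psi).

With uniform GJ and both ends fixed, compatibility θ_AC = θ_CB gives T_A·a = T_B·b, together with T_A + T_B = T₀.
T_A = T₀·b/(a+b) = 4640·500/1990 = 1166 N·m; T_B = 3474 N·m.
τ in each portion: τ_AC = 1.50×10^7 Pa, τ_CB = 4.47×10^7 Pa; maximum is in CB.
τ_max = T_CB·r/J = 3474·0.0367/2.85×10^-6 = 4.474×10^7 Pa.

6490 psi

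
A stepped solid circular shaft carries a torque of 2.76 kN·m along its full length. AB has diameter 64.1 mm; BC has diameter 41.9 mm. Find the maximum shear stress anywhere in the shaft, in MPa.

191 MPa

Under the same torque, τ_max = 16T/(πd³) is largest where d is smallest — segment BC (d = 41.9 mm).
τ_max = 16·2760/(π·(0.0419)³) = 1.911×10^8 Pa.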